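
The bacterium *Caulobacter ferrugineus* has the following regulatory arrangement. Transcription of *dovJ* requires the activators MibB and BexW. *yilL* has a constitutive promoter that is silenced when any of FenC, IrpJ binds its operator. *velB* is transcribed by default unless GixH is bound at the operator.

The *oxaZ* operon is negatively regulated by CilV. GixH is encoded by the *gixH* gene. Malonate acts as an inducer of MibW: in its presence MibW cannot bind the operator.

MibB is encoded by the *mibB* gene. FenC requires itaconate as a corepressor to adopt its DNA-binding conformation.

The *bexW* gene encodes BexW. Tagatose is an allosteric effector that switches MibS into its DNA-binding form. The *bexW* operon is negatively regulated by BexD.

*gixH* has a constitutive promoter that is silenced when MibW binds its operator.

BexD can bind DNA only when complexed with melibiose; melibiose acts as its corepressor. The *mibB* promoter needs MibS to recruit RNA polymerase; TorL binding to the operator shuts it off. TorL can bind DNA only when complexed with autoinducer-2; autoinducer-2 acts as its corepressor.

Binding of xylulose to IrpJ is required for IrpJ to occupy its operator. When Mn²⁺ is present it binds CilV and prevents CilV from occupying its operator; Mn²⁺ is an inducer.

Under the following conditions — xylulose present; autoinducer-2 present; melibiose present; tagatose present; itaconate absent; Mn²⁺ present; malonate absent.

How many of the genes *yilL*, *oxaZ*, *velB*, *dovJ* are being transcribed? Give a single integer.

2

Itaconate is absent, so FenC is inactive.
Xylulose is present, so IrpJ is active.
With repressor IrpJ bound, *yilL* is not transcribed.
→ *yilL* is OFF.
Mn²⁺ is present, so CilV is inactive.
With no repressor bound, *oxaZ* is transcribed.
→ *oxaZ* is ON.
Malonate is absent, so MibW is active.
With repressor MibW bound, *gixH* is not transcribed.
So GixH is not produced.
With no repressor bound, *velB* is transcribed.
→ *velB* is ON.
Autoinducer-2 is present, so TorL is active.
Tagatose is present, so MibS is active.
With repressor TorL bound, *mibB* is not transcribed.
So MibB is not produced.
Melibiose is present, so BexD is active.
With repressor BexD bound, *bexW* is not transcribed.
So BexW is not produced.
Required activator MibB is absent, so *dovJ* is not transcribed.
→ *dovJ* is OFF.
2 of the 4 genes are transcribed.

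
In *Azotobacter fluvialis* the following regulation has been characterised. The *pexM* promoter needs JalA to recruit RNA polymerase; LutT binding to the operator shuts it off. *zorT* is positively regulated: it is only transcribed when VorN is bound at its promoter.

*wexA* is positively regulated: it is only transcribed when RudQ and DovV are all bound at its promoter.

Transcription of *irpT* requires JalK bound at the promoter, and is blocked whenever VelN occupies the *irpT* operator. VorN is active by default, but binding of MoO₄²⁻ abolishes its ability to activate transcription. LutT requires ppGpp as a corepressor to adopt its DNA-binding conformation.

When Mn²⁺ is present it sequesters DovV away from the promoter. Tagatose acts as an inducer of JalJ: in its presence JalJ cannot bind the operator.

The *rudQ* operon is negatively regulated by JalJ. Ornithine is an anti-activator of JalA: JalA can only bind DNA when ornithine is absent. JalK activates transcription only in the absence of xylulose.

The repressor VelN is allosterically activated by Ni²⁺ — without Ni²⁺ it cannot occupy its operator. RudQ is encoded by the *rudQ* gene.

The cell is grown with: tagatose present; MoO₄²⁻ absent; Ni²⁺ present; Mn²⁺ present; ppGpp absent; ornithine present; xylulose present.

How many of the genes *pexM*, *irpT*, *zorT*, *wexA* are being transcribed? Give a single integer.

1

Ornithine is present, so JalA is inactive.
ppGpp is absent, so LutT is inactive.
Required activator JalA is absent, so *pexM* is not transcribed.
→ *pexM* is OFF.
Xylulose is present, so JalK is inactive.
Ni²⁺ is present, so VelN is active.
With repressor VelN bound, *irpT* is not transcribed.
→ *irpT* is OFF.
MoO₄²⁻ is absent, so VorN is active.
No repressor is bound and VorN is active, so *zorT* is transcribed.
→ *zorT* is ON.
Tagatose is present, so JalJ is inactive.
With no repressor bound, *rudQ* is transcribed.
So RudQ is produced and active.
Mn²⁺ is present, so DovV is inactive.
Required activator DovV is absent, so *wexA* is not transcribed.
→ *wexA* is OFF.
1 of the 4 genes is transcribed.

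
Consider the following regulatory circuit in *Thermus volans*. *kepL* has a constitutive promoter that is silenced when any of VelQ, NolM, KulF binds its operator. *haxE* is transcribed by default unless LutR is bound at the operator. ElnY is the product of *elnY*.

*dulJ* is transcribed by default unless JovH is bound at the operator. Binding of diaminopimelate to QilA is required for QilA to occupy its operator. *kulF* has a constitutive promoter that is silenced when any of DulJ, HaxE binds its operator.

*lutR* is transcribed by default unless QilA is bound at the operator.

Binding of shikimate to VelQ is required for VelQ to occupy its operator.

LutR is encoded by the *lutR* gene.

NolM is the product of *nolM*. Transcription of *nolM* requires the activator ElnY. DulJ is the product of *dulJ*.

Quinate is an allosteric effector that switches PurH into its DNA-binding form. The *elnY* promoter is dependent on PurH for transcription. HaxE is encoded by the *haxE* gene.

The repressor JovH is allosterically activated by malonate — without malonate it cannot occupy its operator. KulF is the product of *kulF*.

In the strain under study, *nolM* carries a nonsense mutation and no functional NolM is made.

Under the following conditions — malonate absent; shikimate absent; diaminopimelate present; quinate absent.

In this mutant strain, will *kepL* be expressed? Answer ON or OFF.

ON

Shikimate is absent, so VelQ is inactive.
NolM is non-functional in this strain, so it has no effect.
Malonate is absent, so JovH is inactive.
With no repressor bound, *dulJ* is transcribed.
So DulJ is produced and active.
Diaminopimelate is present, so QilA is active.
With repressor QilA bound, *lutR* is not transcribed.
So LutR is not produced.
With no repressor bound, *haxE* is transcribed.
So HaxE is produced and active.
With repressor DulJ bound, *kulF* is not transcribed.
So KulF is not produced.
With no repressor bound, *kepL* is transcribed.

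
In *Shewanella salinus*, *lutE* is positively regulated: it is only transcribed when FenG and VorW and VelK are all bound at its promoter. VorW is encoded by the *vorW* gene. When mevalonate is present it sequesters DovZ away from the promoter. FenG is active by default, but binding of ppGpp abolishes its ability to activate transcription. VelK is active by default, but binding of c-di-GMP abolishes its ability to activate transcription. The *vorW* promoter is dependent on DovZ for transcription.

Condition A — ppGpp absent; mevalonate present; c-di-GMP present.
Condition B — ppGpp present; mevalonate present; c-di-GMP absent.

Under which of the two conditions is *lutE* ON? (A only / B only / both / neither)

neither

Condition A:
ppGpp is absent, so FenG is active.
Mevalonate is present, so DovZ is inactive.
Required activator DovZ is absent, so *vorW* is not transcribed.
So VorW is not produced.
c-di-GMP is present, so VelK is inactive.
Required activator VorW is absent, so *lutE* is not transcribed.
→ *lutE* is OFF in A.
Condition B:
ppGpp is present, so FenG is inactive.
Mevalonate is present, so DovZ is inactive.
Required activator DovZ is absent, so *vorW* is not transcribed.
So VorW is not produced.
c-di-GMP is absent, so VelK is active.
Required activator FenG is absent, so *lutE* is not transcribed.
→ *lutE* is OFF in B.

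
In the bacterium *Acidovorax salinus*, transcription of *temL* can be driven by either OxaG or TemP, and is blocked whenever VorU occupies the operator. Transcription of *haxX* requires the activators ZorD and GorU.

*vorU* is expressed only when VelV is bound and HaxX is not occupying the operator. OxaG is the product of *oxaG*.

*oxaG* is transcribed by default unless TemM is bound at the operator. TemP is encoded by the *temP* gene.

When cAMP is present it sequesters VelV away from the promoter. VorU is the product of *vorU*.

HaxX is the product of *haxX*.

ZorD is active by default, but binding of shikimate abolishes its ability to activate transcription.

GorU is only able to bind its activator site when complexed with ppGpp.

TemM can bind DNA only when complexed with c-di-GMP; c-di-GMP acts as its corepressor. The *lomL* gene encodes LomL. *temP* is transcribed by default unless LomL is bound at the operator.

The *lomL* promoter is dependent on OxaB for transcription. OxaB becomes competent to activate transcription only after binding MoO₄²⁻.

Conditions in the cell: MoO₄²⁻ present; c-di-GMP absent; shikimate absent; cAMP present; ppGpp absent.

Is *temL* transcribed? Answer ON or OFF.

ON

cAMP is present, so VelV is inactive.
Shikimate is absent, so ZorD is active.
ppGpp is absent, so GorU is inactive.
Required activator GorU is absent, so *haxX* is not transcribed.
So HaxX is not produced.
Required activator VelV is absent, so *vorU* is not transcribed.
So VorU is not produced.
c-di-GMP is absent, so TemM is inactive.
With no repressor bound, *oxaG* is transcribed.
So OxaG is produced and active.
MoO₄²⁻ is present, so OxaB is active.
No repressor is bound and OxaB is active, so *lomL* is transcribed.
So LomL is produced and active.
With repressor LomL bound, *temP* is not transcribed.
So TemP is not produced.
Activator OxaG is present, so *temL* is transcribed.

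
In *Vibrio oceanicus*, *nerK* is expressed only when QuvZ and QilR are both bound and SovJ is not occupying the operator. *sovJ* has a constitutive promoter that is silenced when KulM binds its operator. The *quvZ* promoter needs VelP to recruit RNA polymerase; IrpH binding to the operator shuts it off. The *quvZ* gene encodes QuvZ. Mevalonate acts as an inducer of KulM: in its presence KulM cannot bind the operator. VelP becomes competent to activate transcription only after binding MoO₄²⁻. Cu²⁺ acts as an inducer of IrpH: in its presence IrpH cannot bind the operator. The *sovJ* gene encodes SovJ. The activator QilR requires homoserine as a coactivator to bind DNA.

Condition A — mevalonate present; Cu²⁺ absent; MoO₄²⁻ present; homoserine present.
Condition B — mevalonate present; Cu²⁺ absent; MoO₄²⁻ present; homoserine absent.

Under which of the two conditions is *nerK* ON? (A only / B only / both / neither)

Condition A:
Mevalonate is present, so KulM is inactive.
With no repressor bound, *sovJ* is transcribed.
So SovJ is produced and active.
Cu²⁺ is absent, so IrpH is active.
MoO₄²⁻ is present, so VelP is active.
With repressor IrpH bound, *quvZ* is not transcribed.
So QuvZ is not produced.
Homoserine is present, so QilR is active.
With repressor SovJ bound, *nerK* is not transcribed.
→ *nerK* is OFF in A.
Condition B:
Mevalonate is present, so KulM is inactive.
With no repressor bound, *sovJ* is transcribed.
So SovJ is produced and active.
Cu²⁺ is absent, so IrpH is active.
MoO₄²⁻ is present, so VelP is active.
With repressor IrpH bound, *quvZ* is not transcribed.
So QuvZ is not produced.
Homoserine is absent, so QilR is inactive.
With repressor SovJ bound, *nerK* is not transcribed.
→ *nerK* is OFF in B.

neither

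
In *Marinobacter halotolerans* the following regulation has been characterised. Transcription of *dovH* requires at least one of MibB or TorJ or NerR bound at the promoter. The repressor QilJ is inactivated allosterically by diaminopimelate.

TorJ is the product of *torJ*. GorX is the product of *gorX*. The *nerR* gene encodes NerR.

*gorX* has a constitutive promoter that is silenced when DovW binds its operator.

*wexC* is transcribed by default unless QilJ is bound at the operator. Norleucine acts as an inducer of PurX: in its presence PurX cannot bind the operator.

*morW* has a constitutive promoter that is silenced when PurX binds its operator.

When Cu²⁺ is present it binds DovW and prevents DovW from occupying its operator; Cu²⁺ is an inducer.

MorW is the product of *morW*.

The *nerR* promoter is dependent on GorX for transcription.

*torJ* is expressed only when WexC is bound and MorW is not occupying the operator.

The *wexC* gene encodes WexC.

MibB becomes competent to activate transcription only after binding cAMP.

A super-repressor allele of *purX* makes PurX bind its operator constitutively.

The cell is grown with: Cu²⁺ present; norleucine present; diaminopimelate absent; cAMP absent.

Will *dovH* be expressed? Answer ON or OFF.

cAMP is absent, so MibB is inactive.
Diaminopimelate is absent, so QilJ is active.
With repressor QilJ bound, *wexC* is not transcribed.
So WexC is not produced.
PurX is constitutively active in this strain.
With repressor PurX bound, *morW* is not transcribed.
So MorW is not produced.
Required activator WexC is absent, so *torJ* is not transcribed.
So TorJ is not produced.
Cu²⁺ is present, so DovW is inactive.
With no repressor bound, *gorX* is transcribed.
So GorX is produced and active.
No repressor is bound and GorX is active, so *nerR* is transcribed.
So NerR is produced and active.
Activator NerR is present, so *dovH* is transcribed.

ON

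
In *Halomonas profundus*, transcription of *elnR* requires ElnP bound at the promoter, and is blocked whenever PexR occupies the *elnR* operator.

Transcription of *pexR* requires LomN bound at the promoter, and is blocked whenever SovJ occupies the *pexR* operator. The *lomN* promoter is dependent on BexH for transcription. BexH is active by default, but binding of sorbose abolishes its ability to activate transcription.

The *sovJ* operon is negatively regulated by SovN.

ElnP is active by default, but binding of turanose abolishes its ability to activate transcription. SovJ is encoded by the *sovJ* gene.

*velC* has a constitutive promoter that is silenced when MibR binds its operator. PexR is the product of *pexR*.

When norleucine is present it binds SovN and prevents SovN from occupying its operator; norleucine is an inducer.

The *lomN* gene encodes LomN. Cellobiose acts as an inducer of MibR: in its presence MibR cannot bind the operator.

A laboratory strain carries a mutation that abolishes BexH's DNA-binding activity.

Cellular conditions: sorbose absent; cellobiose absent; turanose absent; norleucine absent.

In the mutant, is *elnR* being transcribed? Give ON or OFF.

Norleucine is absent, so SovN is active.
With repressor SovN bound, *sovJ* is not transcribed.
So SovJ is not produced.
BexH is non-functional in this strain, so it has no effect.
Required activator BexH is absent, so *lomN* is not transcribed.
So LomN is not produced.
Required activator LomN is absent, so *pexR* is not transcribed.
So PexR is not produced.
Turanose is absent, so ElnP is active.
No repressor is bound and ElnP is active, so *elnR* is transcribed.

ON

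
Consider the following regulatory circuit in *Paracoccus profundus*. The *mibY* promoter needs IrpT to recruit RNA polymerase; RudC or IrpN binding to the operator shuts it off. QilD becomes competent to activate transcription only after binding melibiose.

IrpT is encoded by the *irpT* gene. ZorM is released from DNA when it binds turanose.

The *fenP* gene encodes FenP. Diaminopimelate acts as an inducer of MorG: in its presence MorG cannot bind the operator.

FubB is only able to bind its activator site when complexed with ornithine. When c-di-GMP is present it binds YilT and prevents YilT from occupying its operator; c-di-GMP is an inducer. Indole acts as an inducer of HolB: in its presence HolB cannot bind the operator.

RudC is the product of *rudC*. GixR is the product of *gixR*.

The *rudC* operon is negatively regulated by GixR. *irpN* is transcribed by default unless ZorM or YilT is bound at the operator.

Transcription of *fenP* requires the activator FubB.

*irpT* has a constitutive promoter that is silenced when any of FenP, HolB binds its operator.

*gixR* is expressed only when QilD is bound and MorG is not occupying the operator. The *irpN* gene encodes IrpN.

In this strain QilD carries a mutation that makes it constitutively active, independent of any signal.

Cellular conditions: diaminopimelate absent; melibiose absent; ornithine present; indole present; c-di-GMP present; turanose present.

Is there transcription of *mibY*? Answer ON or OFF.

Diaminopimelate is absent, so MorG is active.
QilD is constitutively active in this strain.
With repressor MorG bound, *gixR* is not transcribed.
So GixR is not produced.
With no repressor bound, *rudC* is transcribed.
So RudC is produced and active.
Turanose is present, so ZorM is inactive.
c-di-GMP is present, so YilT is inactive.
With no repressor bound, *irpN* is transcribed.
So IrpN is produced and active.
Ornithine is present, so FubB is active.
No repressor is bound and FubB is active, so *fenP* is transcribed.
So FenP is produced and active.
Indole is present, so HolB is inactive.
With repressor FenP bound, *irpT* is not transcribed.
So IrpT is not produced.
With repressor RudC bound, *mibY* is not transcribed.

OFF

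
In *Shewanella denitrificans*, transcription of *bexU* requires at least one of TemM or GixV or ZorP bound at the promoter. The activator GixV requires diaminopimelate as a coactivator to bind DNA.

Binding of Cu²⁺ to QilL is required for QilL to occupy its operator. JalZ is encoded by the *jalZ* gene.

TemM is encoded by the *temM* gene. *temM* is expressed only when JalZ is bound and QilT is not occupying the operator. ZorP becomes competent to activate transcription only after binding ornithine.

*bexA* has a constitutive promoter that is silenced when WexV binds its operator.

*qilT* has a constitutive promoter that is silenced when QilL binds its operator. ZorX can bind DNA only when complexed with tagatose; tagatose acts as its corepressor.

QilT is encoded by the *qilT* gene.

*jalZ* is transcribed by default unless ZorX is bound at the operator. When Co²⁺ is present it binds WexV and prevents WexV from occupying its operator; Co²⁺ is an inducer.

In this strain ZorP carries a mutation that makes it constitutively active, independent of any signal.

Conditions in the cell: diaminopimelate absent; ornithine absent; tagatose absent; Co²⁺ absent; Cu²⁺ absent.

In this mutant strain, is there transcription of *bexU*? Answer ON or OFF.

Cu²⁺ is absent, so QilL is inactive.
With no repressor bound, *qilT* is transcribed.
So QilT is produced and active.
Tagatose is absent, so ZorX is inactive.
With no repressor bound, *jalZ* is transcribed.
So JalZ is produced and active.
With repressor QilT bound, *temM* is not transcribed.
So TemM is not produced.
Diaminopimelate is absent, so GixV is inactive.
ZorP is constitutively active in this strain.
Activator ZorP is present, so *bexU* is transcribed.

ON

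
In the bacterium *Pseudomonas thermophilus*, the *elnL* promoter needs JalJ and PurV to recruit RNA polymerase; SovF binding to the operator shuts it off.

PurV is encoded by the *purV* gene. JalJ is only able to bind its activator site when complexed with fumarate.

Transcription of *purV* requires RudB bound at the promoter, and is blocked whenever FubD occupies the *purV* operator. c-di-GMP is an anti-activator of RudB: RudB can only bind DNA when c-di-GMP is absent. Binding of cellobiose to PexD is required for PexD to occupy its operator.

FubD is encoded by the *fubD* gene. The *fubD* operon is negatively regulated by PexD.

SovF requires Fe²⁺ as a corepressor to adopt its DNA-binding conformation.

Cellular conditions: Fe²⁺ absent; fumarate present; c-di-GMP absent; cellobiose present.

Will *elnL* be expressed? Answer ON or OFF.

ON

Fumarate is present, so JalJ is active.
c-di-GMP is absent, so RudB is active.
Cellobiose is present, so PexD is active.
With repressor PexD bound, *fubD* is not transcribed.
So FubD is not produced.
No repressor is bound and RudB is active, so *purV* is transcribed.
So PurV is produced and active.
Fe²⁺ is absent, so SovF is inactive.
No repressor is bound and JalJ and PurV are active, so *elnL* is transcribed.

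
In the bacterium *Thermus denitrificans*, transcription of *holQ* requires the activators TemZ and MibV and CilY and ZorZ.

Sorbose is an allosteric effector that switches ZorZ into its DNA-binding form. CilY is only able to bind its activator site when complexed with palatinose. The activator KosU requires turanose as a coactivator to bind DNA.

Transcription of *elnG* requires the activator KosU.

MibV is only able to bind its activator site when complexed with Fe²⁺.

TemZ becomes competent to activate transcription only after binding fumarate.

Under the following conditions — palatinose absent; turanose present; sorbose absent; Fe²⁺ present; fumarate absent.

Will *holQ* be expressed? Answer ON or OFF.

OFF

Fumarate is absent, so TemZ is inactive.
Fe²⁺ is present, so MibV is active.
Palatinose is absent, so CilY is inactive.
Sorbose is absent, so ZorZ is inactive.
Required activator TemZ is absent, so *holQ* is not transcribed.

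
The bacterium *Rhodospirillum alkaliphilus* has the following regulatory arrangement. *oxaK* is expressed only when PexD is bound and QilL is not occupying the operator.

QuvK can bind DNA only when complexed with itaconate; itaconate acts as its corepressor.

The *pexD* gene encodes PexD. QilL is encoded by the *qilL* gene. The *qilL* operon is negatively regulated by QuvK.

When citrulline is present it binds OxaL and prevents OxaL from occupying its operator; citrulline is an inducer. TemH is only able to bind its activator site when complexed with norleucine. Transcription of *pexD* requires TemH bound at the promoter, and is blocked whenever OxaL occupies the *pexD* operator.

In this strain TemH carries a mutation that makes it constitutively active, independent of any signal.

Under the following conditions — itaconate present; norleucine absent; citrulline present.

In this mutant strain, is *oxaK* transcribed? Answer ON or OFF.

ON

TemH is constitutively active in this strain.
Citrulline is present, so OxaL is inactive.
No repressor is bound and TemH is active, so *pexD* is transcribed.
So PexD is produced and active.
Itaconate is present, so QuvK is active.
With repressor QuvK bound, *qilL* is not transcribed.
So QilL is not produced.
No repressor is bound and PexD is active, so *oxaK* is transcribed.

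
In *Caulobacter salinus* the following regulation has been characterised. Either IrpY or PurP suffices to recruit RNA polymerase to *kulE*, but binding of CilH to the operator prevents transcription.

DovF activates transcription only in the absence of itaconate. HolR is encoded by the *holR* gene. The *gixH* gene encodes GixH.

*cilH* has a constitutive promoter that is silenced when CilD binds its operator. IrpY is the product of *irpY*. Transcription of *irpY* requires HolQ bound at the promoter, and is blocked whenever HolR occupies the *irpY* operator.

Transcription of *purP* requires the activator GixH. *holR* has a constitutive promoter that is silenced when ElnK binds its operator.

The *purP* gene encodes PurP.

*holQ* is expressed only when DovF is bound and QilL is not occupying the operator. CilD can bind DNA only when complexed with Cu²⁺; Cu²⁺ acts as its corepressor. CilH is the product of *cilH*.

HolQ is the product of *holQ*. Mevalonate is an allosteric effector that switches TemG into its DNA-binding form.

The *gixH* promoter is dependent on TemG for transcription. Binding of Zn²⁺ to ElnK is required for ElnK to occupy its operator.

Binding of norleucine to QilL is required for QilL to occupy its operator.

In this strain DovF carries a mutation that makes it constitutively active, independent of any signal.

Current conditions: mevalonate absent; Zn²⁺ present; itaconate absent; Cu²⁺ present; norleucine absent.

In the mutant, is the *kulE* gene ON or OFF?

DovF is constitutively active in this strain.
Norleucine is absent, so QilL is inactive.
No repressor is bound and DovF is active, so *holQ* is transcribed.
So HolQ is produced and active.
Zn²⁺ is present, so ElnK is active.
With repressor ElnK bound, *holR* is not transcribed.
So HolR is not produced.
No repressor is bound and HolQ is active, so *irpY* is transcribed.
So IrpY is produced and active.
Mevalonate is absent, so TemG is inactive.
Required activator TemG is absent, so *gixH* is not transcribed.
So GixH is not produced.
Required activator GixH is absent, so *purP* is not transcribed.
So PurP is not produced.
Cu²⁺ is present, so CilD is active.
With repressor CilD bound, *cilH* is not transcribed.
So CilH is not produced.
Activator IrpY is present, so *kulE* is transcribed.

ON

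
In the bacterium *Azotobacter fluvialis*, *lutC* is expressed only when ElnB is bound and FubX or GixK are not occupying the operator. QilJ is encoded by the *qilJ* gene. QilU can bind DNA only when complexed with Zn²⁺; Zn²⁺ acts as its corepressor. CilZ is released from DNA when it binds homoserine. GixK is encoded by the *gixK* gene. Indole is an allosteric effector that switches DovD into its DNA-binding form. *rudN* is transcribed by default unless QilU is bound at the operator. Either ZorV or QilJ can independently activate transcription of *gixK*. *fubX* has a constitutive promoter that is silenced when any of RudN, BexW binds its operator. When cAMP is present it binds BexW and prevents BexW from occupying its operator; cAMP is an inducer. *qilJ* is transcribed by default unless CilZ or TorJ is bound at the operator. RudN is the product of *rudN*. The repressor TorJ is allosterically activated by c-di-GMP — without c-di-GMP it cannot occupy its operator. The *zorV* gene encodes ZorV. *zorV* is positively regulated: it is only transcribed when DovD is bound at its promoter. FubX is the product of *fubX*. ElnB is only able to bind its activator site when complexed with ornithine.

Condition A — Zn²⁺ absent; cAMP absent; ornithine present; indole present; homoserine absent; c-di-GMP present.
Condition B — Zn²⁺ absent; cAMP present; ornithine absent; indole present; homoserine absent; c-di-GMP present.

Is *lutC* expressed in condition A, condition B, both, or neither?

neither

Condition A:
Zn²⁺ is absent, so QilU is inactive.
With no repressor bound, *rudN* is transcribed.
So RudN is produced and active.
cAMP is absent, so BexW is active.
With repressor RudN bound, *fubX* is not transcribed.
So FubX is not produced.
Ornithine is present, so ElnB is active.
Indole is present, so DovD is active.
No repressor is bound and DovD is active, so *zorV* is transcribed.
So ZorV is produced and active.
Homoserine is absent, so CilZ is active.
c-di-GMP is present, so TorJ is active.
With repressor CilZ bound, *qilJ* is not transcribed.
So QilJ is not produced.
Activator ZorV is present, so *gixK* is transcribed.
So GixK is produced and active.
With repressor GixK bound, *lutC* is not transcribed.
→ *lutC* is OFF in A.
Condition B:
Zn²⁺ is absent, so QilU is inactive.
With no repressor bound, *rudN* is transcribed.
So RudN is produced and active.
cAMP is present, so BexW is inactive.
With repressor RudN bound, *fubX* is not transcribed.
So FubX is not produced.
Ornithine is absent, so ElnB is inactive.
Indole is present, so DovD is active.
No repressor is bound and DovD is active, so *zorV* is transcribed.
So ZorV is produced and active.
Homoserine is absent, so CilZ is active.
c-di-GMP is present, so TorJ is active.
With repressor CilZ bound, *qilJ* is not transcribed.
So QilJ is not produced.
Activator ZorV is present, so *gixK* is transcribed.
So GixK is produced and active.
With repressor GixK bound, *lutC* is not transcribed.
→ *lutC* is OFF in B.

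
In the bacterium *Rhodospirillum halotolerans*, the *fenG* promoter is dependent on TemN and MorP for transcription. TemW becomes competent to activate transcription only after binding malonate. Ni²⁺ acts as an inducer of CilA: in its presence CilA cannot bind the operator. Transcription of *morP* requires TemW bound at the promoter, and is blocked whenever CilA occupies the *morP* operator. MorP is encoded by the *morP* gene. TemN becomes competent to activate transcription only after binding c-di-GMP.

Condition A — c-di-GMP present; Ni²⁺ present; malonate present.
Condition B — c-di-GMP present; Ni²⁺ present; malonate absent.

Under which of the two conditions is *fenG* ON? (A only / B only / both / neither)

Condition A:
c-di-GMP is present, so TemN is active.
Ni²⁺ is present, so CilA is inactive.
Malonate is present, so TemW is active.
No repressor is bound and TemW is active, so *morP* is transcribed.
So MorP is produced and active.
No repressor is bound and TemN and MorP are active, so *fenG* is transcribed.
→ *fenG* is ON in A.
Condition B:
c-di-GMP is present, so TemN is active.
Ni²⁺ is present, so CilA is inactive.
Malonate is absent, so TemW is inactive.
Required activator TemW is absent, so *morP* is not transcribed.
So MorP is not produced.
Required activator MorP is absent, so *fenG* is not transcribed.
→ *fenG* is OFF in B.

A only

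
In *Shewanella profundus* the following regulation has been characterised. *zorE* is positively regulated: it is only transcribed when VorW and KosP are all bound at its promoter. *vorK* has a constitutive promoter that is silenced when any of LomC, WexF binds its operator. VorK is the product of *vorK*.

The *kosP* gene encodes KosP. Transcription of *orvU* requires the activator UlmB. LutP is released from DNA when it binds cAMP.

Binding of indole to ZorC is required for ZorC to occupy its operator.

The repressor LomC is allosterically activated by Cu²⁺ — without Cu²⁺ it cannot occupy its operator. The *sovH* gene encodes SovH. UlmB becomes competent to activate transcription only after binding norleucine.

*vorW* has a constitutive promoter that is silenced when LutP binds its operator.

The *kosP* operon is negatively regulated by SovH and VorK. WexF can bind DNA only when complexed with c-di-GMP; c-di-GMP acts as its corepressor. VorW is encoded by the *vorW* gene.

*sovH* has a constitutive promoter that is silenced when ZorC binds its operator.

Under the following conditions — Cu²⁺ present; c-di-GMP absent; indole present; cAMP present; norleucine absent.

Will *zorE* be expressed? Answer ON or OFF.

ON

cAMP is present, so LutP is inactive.
With no repressor bound, *vorW* is transcribed.
So VorW is produced and active.
Indole is present, so ZorC is active.
With repressor ZorC bound, *sovH* is not transcribed.
So SovH is not produced.
Cu²⁺ is present, so LomC is active.
c-di-GMP is absent, so WexF is inactive.
With repressor LomC bound, *vorK* is not transcribed.
So VorK is not produced.
With no repressor bound, *kosP* is transcribed.
So KosP is produced and active.
No repressor is bound and VorW and KosP are active, so *zorE* is transcribed.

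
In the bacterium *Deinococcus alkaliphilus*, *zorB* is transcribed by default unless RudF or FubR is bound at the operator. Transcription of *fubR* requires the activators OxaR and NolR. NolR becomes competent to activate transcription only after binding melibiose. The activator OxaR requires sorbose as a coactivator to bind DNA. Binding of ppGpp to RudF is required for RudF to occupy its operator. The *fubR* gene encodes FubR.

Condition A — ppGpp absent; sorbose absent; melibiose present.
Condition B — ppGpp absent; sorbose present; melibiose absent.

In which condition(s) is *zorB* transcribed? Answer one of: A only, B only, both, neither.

both

Condition A:
ppGpp is absent, so RudF is inactive.
Sorbose is absent, so OxaR is inactive.
Melibiose is present, so NolR is active.
Required activator OxaR is absent, so *fubR* is not transcribed.
So FubR is not produced.
With no repressor bound, *zorB* is transcribed.
→ *zorB* is ON in A.
Condition B:
ppGpp is absent, so RudF is inactive.
Sorbose is present, so OxaR is active.
Melibiose is absent, so NolR is inactive.
Required activator NolR is absent, so *fubR* is not transcribed.
So FubR is not produced.
With no repressor bound, *zorB* is transcribed.
→ *zorB* is ON in B.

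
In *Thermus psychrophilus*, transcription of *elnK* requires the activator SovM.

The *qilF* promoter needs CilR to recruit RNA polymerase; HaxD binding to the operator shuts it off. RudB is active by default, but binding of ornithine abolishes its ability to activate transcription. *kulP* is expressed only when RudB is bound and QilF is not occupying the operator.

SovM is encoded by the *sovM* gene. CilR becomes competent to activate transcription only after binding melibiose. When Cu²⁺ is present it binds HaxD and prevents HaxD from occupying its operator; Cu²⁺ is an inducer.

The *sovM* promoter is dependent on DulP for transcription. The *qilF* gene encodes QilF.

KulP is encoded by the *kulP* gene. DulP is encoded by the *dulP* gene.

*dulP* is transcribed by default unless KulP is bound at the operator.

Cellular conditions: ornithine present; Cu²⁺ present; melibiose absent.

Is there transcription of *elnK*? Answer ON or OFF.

Cu²⁺ is present, so HaxD is inactive.
Melibiose is absent, so CilR is inactive.
Required activator CilR is absent, so *qilF* is not transcribed.
So QilF is not produced.
Ornithine is present, so RudB is inactive.
Required activator RudB is absent, so *kulP* is not transcribed.
So KulP is not produced.
With no repressor bound, *dulP* is transcribed.
So DulP is produced and active.
No repressor is bound and DulP is active, so *sovM* is transcribed.
So SovM is produced and active.
No repressor is bound and SovM is active, so *elnK* is transcribed.

ON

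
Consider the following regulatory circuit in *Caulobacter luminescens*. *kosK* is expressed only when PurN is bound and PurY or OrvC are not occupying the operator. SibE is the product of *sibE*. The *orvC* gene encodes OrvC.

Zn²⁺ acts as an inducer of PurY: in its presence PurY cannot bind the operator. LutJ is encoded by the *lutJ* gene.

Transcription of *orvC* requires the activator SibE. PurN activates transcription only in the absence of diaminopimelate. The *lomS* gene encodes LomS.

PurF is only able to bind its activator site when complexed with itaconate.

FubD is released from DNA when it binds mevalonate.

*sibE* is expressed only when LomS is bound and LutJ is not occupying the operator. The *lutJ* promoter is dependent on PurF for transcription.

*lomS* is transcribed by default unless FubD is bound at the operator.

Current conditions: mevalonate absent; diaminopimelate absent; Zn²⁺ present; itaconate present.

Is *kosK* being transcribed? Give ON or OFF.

Diaminopimelate is absent, so PurN is active.
Zn²⁺ is present, so PurY is inactive.
Itaconate is present, so PurF is active.
No repressor is bound and PurF is active, so *lutJ* is transcribed.
So LutJ is produced and active.
Mevalonate is absent, so FubD is active.
With repressor FubD bound, *lomS* is not transcribed.
So LomS is not produced.
With repressor LutJ bound, *sibE* is not transcribed.
So SibE is not produced.
Required activator SibE is absent, so *orvC* is not transcribed.
So OrvC is not produced.
No repressor is bound and PurN is active, so *kosK* is transcribed.

ON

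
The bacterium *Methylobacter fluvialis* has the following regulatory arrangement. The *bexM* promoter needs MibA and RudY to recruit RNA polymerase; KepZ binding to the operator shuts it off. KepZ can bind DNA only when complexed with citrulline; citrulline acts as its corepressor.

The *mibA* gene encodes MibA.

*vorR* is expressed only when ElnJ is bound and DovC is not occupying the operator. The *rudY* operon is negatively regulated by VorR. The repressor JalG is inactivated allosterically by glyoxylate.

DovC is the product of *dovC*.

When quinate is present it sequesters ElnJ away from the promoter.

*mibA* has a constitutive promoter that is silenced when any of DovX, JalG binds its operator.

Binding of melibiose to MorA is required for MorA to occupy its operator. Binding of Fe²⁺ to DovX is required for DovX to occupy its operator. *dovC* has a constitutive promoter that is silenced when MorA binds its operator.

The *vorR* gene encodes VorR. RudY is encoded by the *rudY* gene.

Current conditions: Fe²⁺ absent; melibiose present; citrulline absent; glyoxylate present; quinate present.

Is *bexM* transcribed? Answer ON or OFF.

ON

Fe²⁺ is absent, so DovX is inactive.
Glyoxylate is present, so JalG is inactive.
With no repressor bound, *mibA* is transcribed.
So MibA is produced and active.
Citrulline is absent, so KepZ is inactive.
Quinate is present, so ElnJ is inactive.
Melibiose is present, so MorA is active.
With repressor MorA bound, *dovC* is not transcribed.
So DovC is not produced.
Required activator ElnJ is absent, so *vorR* is not transcribed.
So VorR is not produced.
With no repressor bound, *rudY* is transcribed.
So RudY is produced and active.
No repressor is bound and MibA and RudY are active, so *bexM* is transcribed.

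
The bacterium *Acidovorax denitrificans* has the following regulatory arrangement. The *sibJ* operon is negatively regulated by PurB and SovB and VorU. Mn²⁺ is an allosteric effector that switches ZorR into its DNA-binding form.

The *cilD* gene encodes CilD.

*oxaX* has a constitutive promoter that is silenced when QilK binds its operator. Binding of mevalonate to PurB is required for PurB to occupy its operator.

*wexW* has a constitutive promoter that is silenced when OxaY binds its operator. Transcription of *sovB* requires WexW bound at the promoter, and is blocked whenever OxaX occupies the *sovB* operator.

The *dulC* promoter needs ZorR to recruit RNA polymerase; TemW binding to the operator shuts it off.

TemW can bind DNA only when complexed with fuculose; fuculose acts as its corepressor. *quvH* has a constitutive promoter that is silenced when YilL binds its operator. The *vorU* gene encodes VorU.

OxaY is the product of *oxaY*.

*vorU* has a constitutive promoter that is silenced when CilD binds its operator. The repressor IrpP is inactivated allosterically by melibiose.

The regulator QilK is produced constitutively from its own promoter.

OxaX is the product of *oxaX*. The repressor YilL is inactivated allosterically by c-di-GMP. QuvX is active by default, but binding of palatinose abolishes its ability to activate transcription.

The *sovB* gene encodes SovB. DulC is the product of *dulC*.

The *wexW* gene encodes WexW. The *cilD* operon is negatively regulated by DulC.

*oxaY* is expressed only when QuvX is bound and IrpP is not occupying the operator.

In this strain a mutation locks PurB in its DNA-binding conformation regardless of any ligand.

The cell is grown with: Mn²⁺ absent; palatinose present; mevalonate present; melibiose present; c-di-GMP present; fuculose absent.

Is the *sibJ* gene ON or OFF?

OFF

PurB is constitutively active in this strain.
QilK is produced constitutively and is active.
With repressor QilK bound, *oxaX* is not transcribed.
So OxaX is not produced.
Melibiose is present, so IrpP is inactive.
Palatinose is present, so QuvX is inactive.
Required activator QuvX is absent, so *oxaY* is not transcribed.
So OxaY is not produced.
With no repressor bound, *wexW* is transcribed.
So WexW is produced and active.
No repressor is bound and WexW is active, so *sovB* is transcribed.
So SovB is produced and active.
Mn²⁺ is absent, so ZorR is inactive.
Fuculose is absent, so TemW is inactive.
Required activator ZorR is absent, so *dulC* is not transcribed.
So DulC is not produced.
With no repressor bound, *cilD* is transcribed.
So CilD is produced and active.
With repressor CilD bound, *vorU* is not transcribed.
So VorU is not produced.
With repressor PurB bound, *sibJ* is not transcribed.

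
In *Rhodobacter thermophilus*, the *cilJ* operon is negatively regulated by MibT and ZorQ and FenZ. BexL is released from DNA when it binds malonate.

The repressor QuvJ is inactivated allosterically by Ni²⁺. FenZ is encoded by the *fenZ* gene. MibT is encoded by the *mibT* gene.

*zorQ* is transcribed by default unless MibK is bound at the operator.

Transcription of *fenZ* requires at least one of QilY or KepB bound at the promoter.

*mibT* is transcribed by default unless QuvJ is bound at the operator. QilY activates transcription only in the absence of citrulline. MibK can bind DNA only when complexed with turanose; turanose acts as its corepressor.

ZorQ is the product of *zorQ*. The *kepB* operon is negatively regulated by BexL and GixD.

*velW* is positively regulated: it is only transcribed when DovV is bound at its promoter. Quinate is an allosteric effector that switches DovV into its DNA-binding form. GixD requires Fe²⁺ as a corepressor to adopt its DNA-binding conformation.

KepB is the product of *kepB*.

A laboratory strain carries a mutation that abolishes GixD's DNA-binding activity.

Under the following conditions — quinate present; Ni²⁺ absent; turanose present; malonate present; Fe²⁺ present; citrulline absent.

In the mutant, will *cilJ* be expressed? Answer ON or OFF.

OFF

Ni²⁺ is absent, so QuvJ is active.
With repressor QuvJ bound, *mibT* is not transcribed.
So MibT is not produced.
Turanose is present, so MibK is active.
With repressor MibK bound, *zorQ* is not transcribed.
So ZorQ is not produced.
Citrulline is absent, so QilY is active.
Malonate is present, so BexL is inactive.
GixD is non-functional in this strain, so it has no effect.
With no repressor bound, *kepB* is transcribed.
So KepB is produced and active.
Activator QilY is present, so *fenZ* is transcribed.
So FenZ is produced and active.
With repressor FenZ bound, *cilJ* is not transcribed.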